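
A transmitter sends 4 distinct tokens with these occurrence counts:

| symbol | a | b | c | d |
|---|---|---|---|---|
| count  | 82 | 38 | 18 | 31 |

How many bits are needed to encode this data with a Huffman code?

305

Build the Huffman tree bottom-up:
combine c(18), d(31) → 49
combine b(38), 49 → 87
combine a(82), 87 → 169
Total encoded bits = sum of merged weights = 49 + 87 + 169 = 305.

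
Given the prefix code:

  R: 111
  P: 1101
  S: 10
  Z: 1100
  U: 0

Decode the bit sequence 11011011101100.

PSRUZ

Read left to right; each codeword is recognised as soon as it completes (prefix code):
  1101→P | 10→S | 111→R | 0→U | 1100→Z
Decoded message: PSRUZ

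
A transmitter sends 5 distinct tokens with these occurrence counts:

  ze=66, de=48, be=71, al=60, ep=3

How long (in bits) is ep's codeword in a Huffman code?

3

Build the tree from the bottom:
ep(3) + de(48) → 51
51 + al(60) → 111
ze(66) + be(71) → 137
111 + 137 → 248
ep sits 3 levels below the root, so its codeword is 3 bits.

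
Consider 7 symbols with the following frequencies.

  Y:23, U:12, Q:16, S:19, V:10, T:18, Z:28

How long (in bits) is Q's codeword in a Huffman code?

Build the tree from the bottom:
V(10) + U(12) → 22
Q(16) + T(18) → 34
S(19) + 22 → 41
Y(23) + Z(28) → 51
34 + 41 → 75
51 + 75 → 126
Q's leaf is at depth 3, giving a 3-bit codeword.

3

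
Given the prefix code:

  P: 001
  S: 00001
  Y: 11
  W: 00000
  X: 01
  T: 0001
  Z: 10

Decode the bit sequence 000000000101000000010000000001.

WSXWPWS

Read left to right; each codeword is recognised as soon as it completes (prefix code):
  00000→W | 00001→S | 01→X | 00000→W | 001→P | 00000→W | 00001→S
Decoded message: WSXWPWS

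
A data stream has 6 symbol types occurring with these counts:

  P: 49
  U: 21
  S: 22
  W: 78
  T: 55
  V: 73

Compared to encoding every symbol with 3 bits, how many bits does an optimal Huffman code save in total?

Fixed-length: 3 bits × 298 symbols = 894 bits.
Huffman merges:
combine U(21), S(22) → 43
combine 43, P(49) → 92
combine T(55), V(73) → 128
combine W(78), 92 → 170
combine 128, 170 → 298
Huffman total = 43 + 92 + 128 + 170 + 298 = 731 bits.
Saving = 894 − 731 = 163 bits.

163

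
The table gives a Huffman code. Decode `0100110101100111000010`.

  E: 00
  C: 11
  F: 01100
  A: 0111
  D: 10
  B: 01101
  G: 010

Read left to right; each codeword is recognised as soon as it completes (prefix code):
  010→G | 01101→B | 01100→F | 11→C | 10→D | 00→E | 010→G
Decoded message: GBFCDEG

GBFCDEG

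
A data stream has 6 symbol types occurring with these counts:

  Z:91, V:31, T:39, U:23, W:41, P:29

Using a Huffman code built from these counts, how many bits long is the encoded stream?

Build the Huffman tree bottom-up:
merge U(23) and P(29): 52
merge V(31) and T(39): 70
merge W(41) and 52: 93
merge 70 and Z(91): 161
merge 93 and 161: 254
Total encoded bits = sum of merged weights = 52 + 70 + 93 + 161 + 254 = 630.

630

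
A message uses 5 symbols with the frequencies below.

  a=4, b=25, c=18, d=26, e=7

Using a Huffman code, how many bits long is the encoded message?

Build the Huffman tree bottom-up:
a(4) + e(7) → 11
11 + c(18) → 29
b(25) + d(26) → 51
29 + 51 → 80
Each symbol's bit-cost is frequency × depth; summing gives 171 bits (equivalently 11 + 29 + 51 + 80).

171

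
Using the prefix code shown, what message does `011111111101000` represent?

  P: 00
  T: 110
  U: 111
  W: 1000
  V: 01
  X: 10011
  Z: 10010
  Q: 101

VUUTW

Read left to right; each codeword is recognised as soon as it completes (prefix code):
  01→V | 111→U | 111→U | 110→T | 1000→W
Decoded message: VUUTW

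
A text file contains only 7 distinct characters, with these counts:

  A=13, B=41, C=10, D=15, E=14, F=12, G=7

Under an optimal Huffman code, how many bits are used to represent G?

3

Build the tree from the bottom:
combine G(7), C(10) → 17
combine F(12), A(13) → 25
combine E(14), D(15) → 29
combine 17, 25 → 42
combine 29, B(41) → 70
combine 42, 70 → 112
The subtree containing G is merged 3 times, so code length = 3.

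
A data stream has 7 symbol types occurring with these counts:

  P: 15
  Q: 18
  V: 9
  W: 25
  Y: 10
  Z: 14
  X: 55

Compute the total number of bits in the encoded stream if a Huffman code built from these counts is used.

Build the Huffman tree bottom-up:
merge V(9) and Y(10): 19
merge Z(14) and P(15): 29
merge Q(18) and 19: 37
merge W(25) and 29: 54
merge 37 and 54: 91
merge X(55) and 91: 146
Each symbol's bit-cost is frequency × depth; summing gives 376 bits (equivalently 19 + 29 + 37 + 54 + 91 + 146).

376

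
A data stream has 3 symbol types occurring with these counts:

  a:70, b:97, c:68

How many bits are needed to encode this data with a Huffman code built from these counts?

373

Greedily combine the two least-frequent nodes:
c(68) + a(70) → 138
b(97) + 138 → 235
Each symbol's bit-cost is frequency × depth; summing gives 373 bits (equivalently 138 + 235).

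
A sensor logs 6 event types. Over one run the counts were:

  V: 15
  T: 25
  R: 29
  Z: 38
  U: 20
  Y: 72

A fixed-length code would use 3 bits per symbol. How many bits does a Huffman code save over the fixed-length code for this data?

110

Fixed-length: 3 bits × 199 symbols = 597 bits.
Huffman merges:
combine V(15), U(20) → 35
combine T(25), R(29) → 54
combine 35, Z(38) → 73
combine 54, Y(72) → 126
combine 73, 126 → 199
Huffman total = 35 + 54 + 73 + 126 + 199 = 487 bits.
Saving = 597 − 487 = 110 bits.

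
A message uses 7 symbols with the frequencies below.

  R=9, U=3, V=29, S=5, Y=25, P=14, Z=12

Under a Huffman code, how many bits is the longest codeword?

Merge the two lowest-weight nodes at each step:
U(3) + S(5) → 8
8 + R(9) → 17
Z(12) + P(14) → 26
17 + Y(25) → 42
26 + V(29) → 55
42 + 55 → 97
Maximum depth reached is 4.

4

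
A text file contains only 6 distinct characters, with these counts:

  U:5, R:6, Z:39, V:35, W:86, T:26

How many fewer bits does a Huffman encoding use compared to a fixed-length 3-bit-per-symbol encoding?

163

Fixed-length: 3 bits × 197 symbols = 591 bits.
Huffman merges:
U(5) + R(6) → 11
11 + T(26) → 37
V(35) + 37 → 72
Z(39) + 72 → 111
W(86) + 111 → 197
Huffman total = 11 + 37 + 72 + 111 + 197 = 428 bits.
Saving = 591 − 428 = 163 bits.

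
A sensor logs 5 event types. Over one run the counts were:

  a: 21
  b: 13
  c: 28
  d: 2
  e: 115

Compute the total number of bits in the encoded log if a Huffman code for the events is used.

Build the Huffman tree bottom-up:
merge d(2) and b(13): 15
merge 15 and a(21): 36
merge c(28) and 36: 64
merge 64 and e(115): 179
Each symbol's bit-cost is frequency × depth; summing gives 294 bits (equivalently 15 + 36 + 64 + 179).

294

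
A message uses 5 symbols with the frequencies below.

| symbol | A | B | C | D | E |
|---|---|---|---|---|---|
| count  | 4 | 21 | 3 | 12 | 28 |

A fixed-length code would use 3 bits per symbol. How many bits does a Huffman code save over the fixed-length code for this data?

70

Fixed-length: 3 bits × 68 symbols = 204 bits.
Huffman merges:
combine C(3), A(4) → 7
combine 7, D(12) → 19
combine 19, B(21) → 40
combine E(28), 40 → 68
Huffman total = 7 + 19 + 40 + 68 = 134 bits.
Saving = 204 − 134 = 70 bits.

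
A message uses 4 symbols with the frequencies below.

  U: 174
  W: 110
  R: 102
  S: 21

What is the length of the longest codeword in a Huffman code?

3

Merge the two lowest-weight nodes at each step:
merge S(21) and R(102): 123
merge W(110) and 123: 233
merge U(174) and 233: 407
The first pair merged (S, R) ends up deepest, at depth 3.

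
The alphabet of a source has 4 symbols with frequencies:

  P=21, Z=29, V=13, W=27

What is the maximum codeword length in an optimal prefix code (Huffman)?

Merge the two lowest-weight nodes at each step:
merge V(13) and P(21): 34
merge W(27) and Z(29): 56
merge 34 and 56: 90
The first pair merged (V, P) ends up deepest, at depth 2.

2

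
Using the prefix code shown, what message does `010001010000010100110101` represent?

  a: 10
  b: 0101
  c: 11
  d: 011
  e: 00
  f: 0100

Read left to right; each codeword is recognised as soon as it completes (prefix code):
  0100→f | 0101→b | 00→e | 00→e | 0101→b | 00→e | 11→c | 0101→b
Decoded message: fbeebecb

fbeebecb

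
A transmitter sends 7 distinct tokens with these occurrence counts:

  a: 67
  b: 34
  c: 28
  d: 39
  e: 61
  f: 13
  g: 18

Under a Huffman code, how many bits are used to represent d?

Huffman merges, smallest pair first:
f(13) + g(18) → 31
c(28) + 31 → 59
b(34) + d(39) → 73
59 + e(61) → 120
a(67) + 73 → 140
120 + 140 → 260
The subtree containing d is merged 3 times, so code length = 3.

3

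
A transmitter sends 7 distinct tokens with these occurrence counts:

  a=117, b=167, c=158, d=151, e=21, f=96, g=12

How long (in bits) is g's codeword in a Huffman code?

Huffman merges, smallest pair first:
merge g(12) and e(21): 33
merge 33 and f(96): 129
merge a(117) and 129: 246
merge d(151) and c(158): 309
merge b(167) and 246: 413
merge 309 and 413: 722
g sits 5 levels below the root, so its codeword is 5 bits.

5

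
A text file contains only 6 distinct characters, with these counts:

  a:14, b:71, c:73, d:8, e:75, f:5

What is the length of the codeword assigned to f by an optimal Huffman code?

4

Build the tree from the bottom:
combine f(5), d(8) → 13
combine 13, a(14) → 27
combine 27, b(71) → 98
combine c(73), e(75) → 148
combine 98, 148 → 246
The subtree containing f is merged 4 times, so code length = 4.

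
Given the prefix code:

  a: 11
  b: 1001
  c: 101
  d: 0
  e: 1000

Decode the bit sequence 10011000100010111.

Read left to right; each codeword is recognised as soon as it completes (prefix code):
  1001→b | 1000→e | 1000→e | 101→c | 11→a
Decoded message: beeca

beeca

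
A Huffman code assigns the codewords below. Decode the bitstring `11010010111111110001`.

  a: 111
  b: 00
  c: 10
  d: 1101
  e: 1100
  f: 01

Read left to right; each codeword is recognised as soon as it completes (prefix code):
  1101→d | 00→b | 10→c | 111→a | 111→a | 1100→e | 01→f
Decoded message: dbcaaef

dbcaaef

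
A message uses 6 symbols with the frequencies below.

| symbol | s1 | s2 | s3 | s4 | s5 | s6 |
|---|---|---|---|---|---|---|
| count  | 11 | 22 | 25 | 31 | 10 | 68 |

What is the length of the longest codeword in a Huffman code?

4

Merge the two lowest-weight nodes at each step:
merge s5(10) and s1(11): 21
merge 21 and s2(22): 43
merge s3(25) and s4(31): 56
merge 43 and 56: 99
merge s6(68) and 99: 167
The rarest symbols sit at the bottom; the longest codeword is 4 bits.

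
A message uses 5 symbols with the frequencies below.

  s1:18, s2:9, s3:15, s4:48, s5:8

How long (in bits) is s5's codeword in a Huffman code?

4

Repeatedly merge the two smallest:
combine s5(8), s2(9) → 17
combine s3(15), 17 → 32
combine s1(18), 32 → 50
combine s4(48), 50 → 98
The subtree containing s5 is merged 4 times, so code length = 4.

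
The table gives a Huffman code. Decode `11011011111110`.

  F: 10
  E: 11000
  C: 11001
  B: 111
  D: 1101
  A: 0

Read left to right; each codeword is recognised as soon as it completes (prefix code):
  1101→D | 10→F | 111→B | 111→B | 10→F
Decoded message: DFBBF

DFBBF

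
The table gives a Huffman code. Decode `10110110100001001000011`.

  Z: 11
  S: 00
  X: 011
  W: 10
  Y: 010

Read left to right; each codeword is recognised as soon as it completes (prefix code):
  10→W | 11→Z | 011→X | 010→Y | 00→S | 010→Y | 010→Y | 00→S | 011→X
Decoded message: WZXYSYYSX

WZXYSYYSX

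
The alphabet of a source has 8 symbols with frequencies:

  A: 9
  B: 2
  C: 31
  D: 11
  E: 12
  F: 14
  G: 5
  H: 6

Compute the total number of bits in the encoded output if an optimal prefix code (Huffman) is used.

245

Build the Huffman tree bottom-up:
combine B(2), G(5) → 7
combine H(6), 7 → 13
combine A(9), D(11) → 20
combine E(12), 13 → 25
combine F(14), 20 → 34
combine 25, C(31) → 56
combine 34, 56 → 90
Each symbol's bit-cost is frequency × depth; summing gives 245 bits (equivalently 7 + 13 + 20 + 25 + 34 + 56 + 90).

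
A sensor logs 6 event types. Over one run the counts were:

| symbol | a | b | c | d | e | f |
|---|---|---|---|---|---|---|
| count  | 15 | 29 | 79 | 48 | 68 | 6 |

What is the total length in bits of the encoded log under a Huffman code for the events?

Build the Huffman tree bottom-up:
merge f(6) and a(15): 21
merge 21 and b(29): 50
merge d(48) and 50: 98
merge e(68) and c(79): 147
merge 98 and 147: 245
The encoded length is the sum of every internal node's weight: 21 + 50 + 98 + 147 + 245 = 561 bits.

561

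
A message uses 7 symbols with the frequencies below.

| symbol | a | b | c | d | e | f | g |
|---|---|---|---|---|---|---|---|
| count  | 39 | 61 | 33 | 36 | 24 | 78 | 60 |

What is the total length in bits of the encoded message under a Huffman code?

911

Merge the two smallest weights repeatedly:
merge e(24) and c(33): 57
merge d(36) and a(39): 75
merge 57 and g(60): 117
merge b(61) and 75: 136
merge f(78) and 117: 195
merge 136 and 195: 331
The encoded length is the sum of every internal node's weight: 57 + 75 + 117 + 136 + 195 + 331 = 911 bits.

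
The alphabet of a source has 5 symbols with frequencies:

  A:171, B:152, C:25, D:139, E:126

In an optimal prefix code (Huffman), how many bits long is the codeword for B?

Huffman merges, smallest pair first:
C(25) + E(126) → 151
D(139) + 151 → 290
B(152) + A(171) → 323
290 + 323 → 613
B's leaf is at depth 2, giving a 2-bit codeword.

2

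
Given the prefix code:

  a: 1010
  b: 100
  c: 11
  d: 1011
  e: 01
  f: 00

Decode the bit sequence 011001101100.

ebceb

Read left to right; each codeword is recognised as soon as it completes (prefix code):
  01→e | 100→b | 11→c | 01→e | 100→b
Decoded message: ebceb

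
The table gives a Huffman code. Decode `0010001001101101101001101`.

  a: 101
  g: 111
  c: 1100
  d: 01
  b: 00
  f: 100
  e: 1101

bfdbeaabe

Read left to right; each codeword is recognised as soon as it completes (prefix code):
  00→b | 100→f | 01→d | 00→b | 1101→e | 101→a | 101→a | 00→b | 1101→e
Decoded message: bfdbeaabe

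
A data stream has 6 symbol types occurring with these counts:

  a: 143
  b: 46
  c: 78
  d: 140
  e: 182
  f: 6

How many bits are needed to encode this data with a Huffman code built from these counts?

Build the Huffman tree bottom-up:
f(6) + b(46) → 52
52 + c(78) → 130
130 + d(140) → 270
a(143) + e(182) → 325
270 + 325 → 595
Each symbol's bit-cost is frequency × depth; summing gives 1372 bits (equivalently 52 + 130 + 270 + 325 + 595).

1372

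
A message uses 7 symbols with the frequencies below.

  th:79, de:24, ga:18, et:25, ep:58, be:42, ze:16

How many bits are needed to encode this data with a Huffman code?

Build the Huffman tree bottom-up:
combine ze(16), ga(18) → 34
combine de(24), et(25) → 49
combine 34, be(42) → 76
combine 49, ep(58) → 107
combine 76, th(79) → 155
combine 107, 155 → 262
Each symbol's bit-cost is frequency × depth; summing gives 683 bits (equivalently 34 + 49 + 76 + 107 + 155 + 262).

683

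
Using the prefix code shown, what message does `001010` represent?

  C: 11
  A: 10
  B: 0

BBAA

Read left to right; each codeword is recognised as soon as it completes (prefix code):
  0→B | 0→B | 10→A | 10→A
Decoded message: BBAA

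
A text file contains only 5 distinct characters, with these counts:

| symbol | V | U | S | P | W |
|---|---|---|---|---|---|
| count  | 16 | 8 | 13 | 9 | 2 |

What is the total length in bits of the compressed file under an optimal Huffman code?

Build the Huffman tree bottom-up:
W(2) + U(8) → 10
P(9) + 10 → 19
S(13) + V(16) → 29
19 + 29 → 48
Each symbol's bit-cost is frequency × depth; summing gives 106 bits (equivalently 10 + 19 + 29 + 48).

106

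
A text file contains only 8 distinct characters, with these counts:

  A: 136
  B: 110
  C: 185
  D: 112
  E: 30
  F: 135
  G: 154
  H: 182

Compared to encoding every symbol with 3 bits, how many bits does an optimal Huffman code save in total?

Fixed-length: 3 bits × 1044 symbols = 3132 bits.
Huffman merges:
combine E(30), B(110) → 140
combine D(112), F(135) → 247
combine A(136), 140 → 276
combine G(154), H(182) → 336
combine C(185), 247 → 432
combine 276, 336 → 612
combine 432, 612 → 1044
Huffman total = 140 + 247 + 276 + 336 + 432 + 612 + 1044 = 3087 bits.
Saving = 3132 − 3087 = 45 bits.

45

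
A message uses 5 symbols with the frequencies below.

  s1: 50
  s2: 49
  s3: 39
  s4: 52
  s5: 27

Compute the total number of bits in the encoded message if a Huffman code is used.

500

Merge the two smallest weights repeatedly:
combine s5(27), s3(39) → 66
combine s2(49), s1(50) → 99
combine s4(52), 66 → 118
combine 99, 118 → 217
Each symbol's bit-cost is frequency × depth; summing gives 500 bits (equivalently 66 + 99 + 118 + 217).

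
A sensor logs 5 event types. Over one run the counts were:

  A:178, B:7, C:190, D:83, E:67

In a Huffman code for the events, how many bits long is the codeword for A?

Build the tree from the bottom:
merge B(7) and E(67): 74
merge 74 and D(83): 157
merge 157 and A(178): 335
merge C(190) and 335: 525
A's leaf is at depth 2, giving a 2-bit codeword.

2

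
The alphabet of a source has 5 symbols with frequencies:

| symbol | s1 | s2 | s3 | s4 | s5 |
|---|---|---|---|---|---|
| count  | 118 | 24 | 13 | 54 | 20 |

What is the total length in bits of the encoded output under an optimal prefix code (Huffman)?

Build the Huffman tree bottom-up:
combine s3(13), s5(20) → 33
combine s2(24), 33 → 57
combine s4(54), 57 → 111
combine 111, s1(118) → 229
The encoded length is the sum of every internal node's weight: 33 + 57 + 111 + 229 = 430 bits.

430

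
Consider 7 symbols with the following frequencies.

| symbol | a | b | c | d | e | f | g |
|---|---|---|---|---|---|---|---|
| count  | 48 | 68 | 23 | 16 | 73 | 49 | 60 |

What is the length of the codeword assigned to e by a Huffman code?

Huffman merges, smallest pair first:
combine d(16), c(23) → 39
combine 39, a(48) → 87
combine f(49), g(60) → 109
combine b(68), e(73) → 141
combine 87, 109 → 196
combine 141, 196 → 337
The subtree containing e is merged 2 times, so code length = 2.

2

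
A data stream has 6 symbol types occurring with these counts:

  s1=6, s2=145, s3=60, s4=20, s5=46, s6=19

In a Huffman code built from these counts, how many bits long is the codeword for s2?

Build the tree from the bottom:
merge s1(6) and s6(19): 25
merge s4(20) and 25: 45
merge 45 and s5(46): 91
merge s3(60) and 91: 151
merge s2(145) and 151: 296
s2 is merged only at the final step, so code length = 1.

1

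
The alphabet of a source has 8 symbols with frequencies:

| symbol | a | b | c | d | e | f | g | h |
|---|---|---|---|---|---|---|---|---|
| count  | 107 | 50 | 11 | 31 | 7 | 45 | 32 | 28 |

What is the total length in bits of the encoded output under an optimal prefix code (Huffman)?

840

Greedily combine the two least-frequent nodes:
merge e(7) and c(11): 18
merge 18 and h(28): 46
merge d(31) and g(32): 63
merge f(45) and 46: 91
merge b(50) and 63: 113
merge 91 and a(107): 198
merge 113 and 198: 311
Total encoded bits = sum of merged weights = 18 + 46 + 63 + 91 + 113 + 198 + 311 = 840.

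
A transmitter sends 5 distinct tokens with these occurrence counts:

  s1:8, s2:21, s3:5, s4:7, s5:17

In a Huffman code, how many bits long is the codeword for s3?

4

Build the tree from the bottom:
combine s3(5), s4(7) → 12
combine s1(8), 12 → 20
combine s5(17), 20 → 37
combine s2(21), 37 → 58
The subtree containing s3 is merged 4 times, so code length = 4.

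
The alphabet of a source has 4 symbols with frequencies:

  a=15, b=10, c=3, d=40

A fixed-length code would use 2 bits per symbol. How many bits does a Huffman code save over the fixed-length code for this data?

27

Fixed-length: 2 bits × 68 symbols = 136 bits.
Huffman merges:
c(3) + b(10) → 13
13 + a(15) → 28
28 + d(40) → 68
Huffman total = 13 + 28 + 68 = 109 bits.
Saving = 136 − 109 = 27 bits.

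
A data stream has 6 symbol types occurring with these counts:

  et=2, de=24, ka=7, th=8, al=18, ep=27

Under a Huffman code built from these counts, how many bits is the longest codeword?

4

Merge the two lowest-weight nodes at each step:
et(2) + ka(7) → 9
th(8) + 9 → 17
17 + al(18) → 35
de(24) + ep(27) → 51
35 + 51 → 86
The rarest symbols sit at the bottom; the longest codeword is 4 bits.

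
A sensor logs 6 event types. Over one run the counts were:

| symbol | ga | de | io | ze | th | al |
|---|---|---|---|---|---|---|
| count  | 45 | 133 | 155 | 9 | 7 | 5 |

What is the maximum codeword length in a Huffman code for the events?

Merge the two lowest-weight nodes at each step:
combine al(5), th(7) → 12
combine ze(9), 12 → 21
combine 21, ga(45) → 66
combine 66, de(133) → 199
combine io(155), 199 → 354
Maximum depth reached is 5.

5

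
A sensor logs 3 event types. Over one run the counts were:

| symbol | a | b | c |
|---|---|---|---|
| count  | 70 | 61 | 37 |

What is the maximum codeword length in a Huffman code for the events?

Merge the two lowest-weight nodes at each step:
combine c(37), b(61) → 98
combine a(70), 98 → 168
Maximum depth reached is 2.

2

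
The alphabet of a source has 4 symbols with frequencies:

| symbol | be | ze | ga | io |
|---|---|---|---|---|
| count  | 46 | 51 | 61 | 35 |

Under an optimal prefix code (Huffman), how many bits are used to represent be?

Build the tree from the bottom:
merge io(35) and be(46): 81
merge ze(51) and ga(61): 112
merge 81 and 112: 193
be's leaf is at depth 2, giving a 2-bit codeword.

2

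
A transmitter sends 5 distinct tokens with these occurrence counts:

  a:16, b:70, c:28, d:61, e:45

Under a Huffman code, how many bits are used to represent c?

Repeatedly merge the two smallest:
a(16) + c(28) → 44
44 + e(45) → 89
d(61) + b(70) → 131
89 + 131 → 220
c's leaf is at depth 3, giving a 3-bit codeword.

3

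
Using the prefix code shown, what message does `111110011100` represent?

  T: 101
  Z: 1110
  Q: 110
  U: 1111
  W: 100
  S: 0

UWZS

Read left to right; each codeword is recognised as soon as it completes (prefix code):
  1111→U | 100→W | 1110→Z | 0→S
Decoded message: UWZS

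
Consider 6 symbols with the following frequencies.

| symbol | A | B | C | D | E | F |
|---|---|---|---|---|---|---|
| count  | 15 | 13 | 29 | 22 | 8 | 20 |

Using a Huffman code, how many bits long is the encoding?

270

Merge the two smallest weights repeatedly:
E(8) + B(13) → 21
A(15) + F(20) → 35
21 + D(22) → 43
C(29) + 35 → 64
43 + 64 → 107
Each symbol's bit-cost is frequency × depth; summing gives 270 bits (equivalently 21 + 35 + 43 + 64 + 107).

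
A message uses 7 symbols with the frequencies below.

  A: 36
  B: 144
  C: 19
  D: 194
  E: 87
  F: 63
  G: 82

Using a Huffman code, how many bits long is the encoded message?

Build the Huffman tree bottom-up:
merge C(19) and A(36): 55
merge 55 and F(63): 118
merge G(82) and E(87): 169
merge 118 and B(144): 262
merge 169 and D(194): 363
merge 262 and 363: 625
Total encoded bits = sum of merged weights = 55 + 118 + 169 + 262 + 363 + 625 = 1592.

1592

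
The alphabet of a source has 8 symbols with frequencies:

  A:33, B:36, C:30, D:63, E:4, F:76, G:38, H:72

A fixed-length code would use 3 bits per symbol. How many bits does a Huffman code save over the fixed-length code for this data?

Fixed-length: 3 bits × 352 symbols = 1056 bits.
Huffman merges:
combine E(4), C(30) → 34
combine A(33), 34 → 67
combine B(36), G(38) → 74
combine D(63), 67 → 130
combine H(72), 74 → 146
combine F(76), 130 → 206
combine 146, 206 → 352
Huffman total = 34 + 67 + 74 + 130 + 146 + 206 + 352 = 1009 bits.
Saving = 1056 − 1009 = 47 bits.

47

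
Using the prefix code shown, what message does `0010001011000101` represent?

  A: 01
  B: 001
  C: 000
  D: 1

BCDADCDA

Read left to right; each codeword is recognised as soon as it completes (prefix code):
  001→B | 000→C | 1→D | 01→A | 1→D | 000→C | 1→D | 01→A
Decoded message: BCDADCDA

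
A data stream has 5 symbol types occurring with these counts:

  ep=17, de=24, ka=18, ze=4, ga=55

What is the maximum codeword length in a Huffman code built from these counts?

Merge the two lowest-weight nodes at each step:
merge ze(4) and ep(17): 21
merge ka(18) and 21: 39
merge de(24) and 39: 63
merge ga(55) and 63: 118
Maximum depth reached is 4.

4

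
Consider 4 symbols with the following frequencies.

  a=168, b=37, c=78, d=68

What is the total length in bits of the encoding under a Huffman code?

639

Merge the two smallest weights repeatedly:
merge b(37) and d(68): 105
merge c(78) and 105: 183
merge a(168) and 183: 351
Each symbol's bit-cost is frequency × depth; summing gives 639 bits (equivalently 105 + 183 + 351).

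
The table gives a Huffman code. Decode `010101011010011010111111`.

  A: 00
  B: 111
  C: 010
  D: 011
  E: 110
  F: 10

Read left to right; each codeword is recognised as soon as it completes (prefix code):
  010→C | 10→F | 10→F | 110→E | 10→F | 011→D | 010→C | 111→B | 111→B
Decoded message: CFFEFDCBB

CFFEFDCBB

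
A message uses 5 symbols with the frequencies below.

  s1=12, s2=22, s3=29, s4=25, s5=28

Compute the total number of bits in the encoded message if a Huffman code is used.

Merge the two smallest weights repeatedly:
s1(12) + s2(22) → 34
s4(25) + s5(28) → 53
s3(29) + 34 → 63
53 + 63 → 116
The encoded length is the sum of every internal node's weight: 34 + 53 + 63 + 116 = 266 bits.

266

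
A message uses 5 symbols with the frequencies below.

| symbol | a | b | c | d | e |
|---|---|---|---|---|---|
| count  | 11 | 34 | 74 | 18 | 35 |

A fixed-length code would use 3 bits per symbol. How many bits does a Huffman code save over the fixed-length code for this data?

Fixed-length: 3 bits × 172 symbols = 516 bits.
Huffman merges:
combine a(11), d(18) → 29
combine 29, b(34) → 63
combine e(35), 63 → 98
combine c(74), 98 → 172
Huffman total = 29 + 63 + 98 + 172 = 362 bits.
Saving = 516 − 362 = 154 bits.

154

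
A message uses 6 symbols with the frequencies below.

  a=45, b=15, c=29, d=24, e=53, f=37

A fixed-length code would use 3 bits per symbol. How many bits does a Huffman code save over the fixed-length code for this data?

98

Fixed-length: 3 bits × 203 symbols = 609 bits.
Huffman merges:
merge b(15) and d(24): 39
merge c(29) and f(37): 66
merge 39 and a(45): 84
merge e(53) and 66: 119
merge 84 and 119: 203
Huffman total = 39 + 66 + 84 + 119 + 203 = 511 bits.
Saving = 609 − 511 = 98 bits.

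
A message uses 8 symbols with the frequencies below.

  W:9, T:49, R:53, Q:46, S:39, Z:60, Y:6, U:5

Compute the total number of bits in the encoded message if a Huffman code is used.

719

Greedily combine the two least-frequent nodes:
merge U(5) and Y(6): 11
merge W(9) and 11: 20
merge 20 and S(39): 59
merge Q(46) and T(49): 95
merge R(53) and 59: 112
merge Z(60) and 95: 155
merge 112 and 155: 267
Each symbol's bit-cost is frequency × depth; summing gives 719 bits (equivalently 11 + 20 + 59 + 95 + 112 + 155 + 267).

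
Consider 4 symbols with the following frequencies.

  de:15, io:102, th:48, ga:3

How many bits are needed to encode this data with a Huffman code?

Merge the two smallest weights repeatedly:
merge ga(3) and de(15): 18
merge 18 and th(48): 66
merge 66 and io(102): 168
Total encoded bits = sum of merged weights = 18 + 66 + 168 = 252.

252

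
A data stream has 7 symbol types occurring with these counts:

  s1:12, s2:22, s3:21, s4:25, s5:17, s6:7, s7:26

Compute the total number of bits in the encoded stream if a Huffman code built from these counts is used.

358

Merge the two smallest weights repeatedly:
combine s6(7), s1(12) → 19
combine s5(17), 19 → 36
combine s3(21), s2(22) → 43
combine s4(25), s7(26) → 51
combine 36, 43 → 79
combine 51, 79 → 130
The encoded length is the sum of every internal node's weight: 19 + 36 + 43 + 51 + 79 + 130 = 358 bits.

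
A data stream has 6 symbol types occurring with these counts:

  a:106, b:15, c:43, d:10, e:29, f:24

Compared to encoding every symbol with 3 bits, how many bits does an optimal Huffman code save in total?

187

Fixed-length: 3 bits × 227 symbols = 681 bits.
Huffman merges:
combine d(10), b(15) → 25
combine f(24), 25 → 49
combine e(29), c(43) → 72
combine 49, 72 → 121
combine a(106), 121 → 227
Huffman total = 25 + 49 + 72 + 121 + 227 = 494 bits.
Saving = 681 − 494 = 187 bits.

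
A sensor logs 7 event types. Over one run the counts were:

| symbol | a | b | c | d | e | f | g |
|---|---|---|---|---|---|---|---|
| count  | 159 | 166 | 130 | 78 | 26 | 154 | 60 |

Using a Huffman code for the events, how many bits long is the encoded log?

Greedily combine the two least-frequent nodes:
combine e(26), g(60) → 86
combine d(78), 86 → 164
combine c(130), f(154) → 284
combine a(159), 164 → 323
combine b(166), 284 → 450
combine 323, 450 → 773
Each symbol's bit-cost is frequency × depth; summing gives 2080 bits (equivalently 86 + 164 + 284 + 323 + 450 + 773).

2080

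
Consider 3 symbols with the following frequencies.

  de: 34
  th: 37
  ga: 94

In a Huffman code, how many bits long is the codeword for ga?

1

Build the tree from the bottom:
merge de(34) and th(37): 71
merge 71 and ga(94): 165
ga is merged only at the final step, so code length = 1.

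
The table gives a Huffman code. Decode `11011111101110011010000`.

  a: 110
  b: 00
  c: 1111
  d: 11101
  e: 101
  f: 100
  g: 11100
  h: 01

acagafb

Read left to right; each codeword is recognised as soon as it completes (prefix code):
  110→a | 1111→c | 110→a | 11100→g | 110→a | 100→f | 00→b
Decoded message: acagafb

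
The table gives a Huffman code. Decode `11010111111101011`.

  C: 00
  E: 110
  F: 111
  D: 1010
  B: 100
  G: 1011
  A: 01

Read left to right; each codeword is recognised as soon as it completes (prefix code):
  110→E | 1011→G | 111→F | 110→E | 1011→G
Decoded message: EGFEG

EGFEG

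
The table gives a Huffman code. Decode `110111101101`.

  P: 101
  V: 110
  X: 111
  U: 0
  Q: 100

VXPP

Read left to right; each codeword is recognised as soon as it completes (prefix code):
  110→V | 111→X | 101→P | 101→P
Decoded message: VXPP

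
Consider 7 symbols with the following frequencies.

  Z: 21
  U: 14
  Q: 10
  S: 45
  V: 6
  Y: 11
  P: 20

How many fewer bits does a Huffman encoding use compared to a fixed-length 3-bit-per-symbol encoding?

50

Fixed-length: 3 bits × 127 symbols = 381 bits.
Huffman merges:
V(6) + Q(10) → 16
Y(11) + U(14) → 25
16 + P(20) → 36
Z(21) + 25 → 46
36 + S(45) → 81
46 + 81 → 127
Huffman total = 16 + 25 + 36 + 46 + 81 + 127 = 331 bits.
Saving = 381 − 331 = 50 bits.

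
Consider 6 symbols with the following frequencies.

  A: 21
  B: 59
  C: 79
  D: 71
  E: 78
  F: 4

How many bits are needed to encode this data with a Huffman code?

733

Build the Huffman tree bottom-up:
merge F(4) and A(21): 25
merge 25 and B(59): 84
merge D(71) and E(78): 149
merge C(79) and 84: 163
merge 149 and 163: 312
Total encoded bits = sum of merged weights = 25 + 84 + 149 + 163 + 312 = 733.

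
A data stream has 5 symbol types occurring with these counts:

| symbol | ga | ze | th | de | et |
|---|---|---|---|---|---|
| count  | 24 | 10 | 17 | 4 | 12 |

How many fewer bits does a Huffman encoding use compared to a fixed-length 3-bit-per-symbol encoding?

53

Fixed-length: 3 bits × 67 symbols = 201 bits.
Huffman merges:
merge de(4) and ze(10): 14
merge et(12) and 14: 26
merge th(17) and ga(24): 41
merge 26 and 41: 67
Huffman total = 14 + 26 + 41 + 67 = 148 bits.
Saving = 201 − 148 = 53 bits.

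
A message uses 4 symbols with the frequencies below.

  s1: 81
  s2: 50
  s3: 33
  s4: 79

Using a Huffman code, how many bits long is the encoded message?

Merge the two smallest weights repeatedly:
s3(33) + s2(50) → 83
s4(79) + s1(81) → 160
83 + 160 → 243
The encoded length is the sum of every internal node's weight: 83 + 160 + 243 = 486 bits.

486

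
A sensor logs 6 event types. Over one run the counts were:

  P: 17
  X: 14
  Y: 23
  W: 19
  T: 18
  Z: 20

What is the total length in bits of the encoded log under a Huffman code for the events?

290

Build the Huffman tree bottom-up:
merge X(14) and P(17): 31
merge T(18) and W(19): 37
merge Z(20) and Y(23): 43
merge 31 and 37: 68
merge 43 and 68: 111
The encoded length is the sum of every internal node's weight: 31 + 37 + 43 + 68 + 111 = 290 bits.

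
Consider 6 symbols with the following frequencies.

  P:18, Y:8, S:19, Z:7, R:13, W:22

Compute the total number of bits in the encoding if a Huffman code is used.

217

Greedily combine the two least-frequent nodes:
merge Z(7) and Y(8): 15
merge R(13) and 15: 28
merge P(18) and S(19): 37
merge W(22) and 28: 50
merge 37 and 50: 87
Total encoded bits = sum of merged weights = 15 + 28 + 37 + 50 + 87 = 217.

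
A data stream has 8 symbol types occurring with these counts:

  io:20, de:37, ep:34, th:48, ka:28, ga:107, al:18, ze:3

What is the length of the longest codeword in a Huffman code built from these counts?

Merge the two lowest-weight nodes at each step:
ze(3) + al(18) → 21
io(20) + 21 → 41
ka(28) + ep(34) → 62
de(37) + 41 → 78
th(48) + 62 → 110
78 + ga(107) → 185
110 + 185 → 295
The rarest symbols sit at the bottom; the longest codeword is 5 bits.

5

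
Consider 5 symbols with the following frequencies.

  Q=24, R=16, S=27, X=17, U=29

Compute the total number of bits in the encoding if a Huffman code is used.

259

Build the Huffman tree bottom-up:
R(16) + X(17) → 33
Q(24) + S(27) → 51
U(29) + 33 → 62
51 + 62 → 113
The encoded length is the sum of every internal node's weight: 33 + 51 + 62 + 113 = 259 bits.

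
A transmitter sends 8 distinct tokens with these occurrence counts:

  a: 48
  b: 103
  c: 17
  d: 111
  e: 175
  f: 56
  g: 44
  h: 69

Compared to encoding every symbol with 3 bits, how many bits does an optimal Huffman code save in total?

121

Fixed-length: 3 bits × 623 symbols = 1869 bits.
Huffman merges:
merge c(17) and g(44): 61
merge a(48) and f(56): 104
merge 61 and h(69): 130
merge b(103) and 104: 207
merge d(111) and 130: 241
merge e(175) and 207: 382
merge 241 and 382: 623
Huffman total = 61 + 104 + 130 + 207 + 241 + 382 + 623 = 1748 bits.
Saving = 1869 − 1748 = 121 bits.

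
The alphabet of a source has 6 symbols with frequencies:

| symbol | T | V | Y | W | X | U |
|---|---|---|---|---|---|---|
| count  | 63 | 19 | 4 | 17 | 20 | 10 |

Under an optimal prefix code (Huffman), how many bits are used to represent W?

Huffman merges, smallest pair first:
Y(4) + U(10) → 14
14 + W(17) → 31
V(19) + X(20) → 39
31 + 39 → 70
T(63) + 70 → 133
The subtree containing W is merged 3 times, so code length = 3.

3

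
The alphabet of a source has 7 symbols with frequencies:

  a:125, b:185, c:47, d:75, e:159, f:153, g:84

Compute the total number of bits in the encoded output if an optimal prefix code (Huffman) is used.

Build the Huffman tree bottom-up:
combine c(47), d(75) → 122
combine g(84), 122 → 206
combine a(125), f(153) → 278
combine e(159), b(185) → 344
combine 206, 278 → 484
combine 344, 484 → 828
The encoded length is the sum of every internal node's weight: 122 + 206 + 278 + 344 + 484 + 828 = 2262 bits.

2262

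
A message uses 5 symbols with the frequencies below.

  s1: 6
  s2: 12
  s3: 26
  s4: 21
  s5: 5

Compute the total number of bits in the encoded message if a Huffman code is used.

148

Merge the two smallest weights repeatedly:
combine s5(5), s1(6) → 11
combine 11, s2(12) → 23
combine s4(21), 23 → 44
combine s3(26), 44 → 70
Total encoded bits = sum of merged weights = 11 + 23 + 44 + 70 = 148.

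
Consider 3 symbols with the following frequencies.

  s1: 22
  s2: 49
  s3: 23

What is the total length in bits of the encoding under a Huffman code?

Merge the two smallest weights repeatedly:
merge s1(22) and s3(23): 45
merge 45 and s2(49): 94
Each symbol's bit-cost is frequency × depth; summing gives 139 bits (equivalently 45 + 94).

139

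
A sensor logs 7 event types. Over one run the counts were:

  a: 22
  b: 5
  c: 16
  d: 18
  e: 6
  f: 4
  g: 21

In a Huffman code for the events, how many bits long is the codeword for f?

Huffman merges, smallest pair first:
merge f(4) and b(5): 9
merge e(6) and 9: 15
merge 15 and c(16): 31
merge d(18) and g(21): 39
merge a(22) and 31: 53
merge 39 and 53: 92
f sits 5 levels below the root, so its codeword is 5 bits.

5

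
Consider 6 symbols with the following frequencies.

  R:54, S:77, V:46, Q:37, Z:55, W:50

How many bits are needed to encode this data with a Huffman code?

Build the Huffman tree bottom-up:
Q(37) + V(46) → 83
W(50) + R(54) → 104
Z(55) + S(77) → 132
83 + 104 → 187
132 + 187 → 319
The encoded length is the sum of every internal node's weight: 83 + 104 + 132 + 187 + 319 = 825 bits.

825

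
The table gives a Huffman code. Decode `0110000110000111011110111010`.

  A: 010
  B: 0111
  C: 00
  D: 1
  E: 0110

Read left to right; each codeword is recognised as soon as it completes (prefix code):
  0110→E | 00→C | 0110→E | 00→C | 0111→B | 0111→B | 1→D | 0111→B | 010→A
Decoded message: ECECBBDBA

ECECBBDBA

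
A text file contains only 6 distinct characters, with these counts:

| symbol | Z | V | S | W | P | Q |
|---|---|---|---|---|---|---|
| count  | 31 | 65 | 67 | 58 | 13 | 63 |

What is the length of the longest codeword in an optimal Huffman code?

4

Merge the two lowest-weight nodes at each step:
combine P(13), Z(31) → 44
combine 44, W(58) → 102
combine Q(63), V(65) → 128
combine S(67), 102 → 169
combine 128, 169 → 297
The first pair merged (P, Z) ends up deepest, at depth 4.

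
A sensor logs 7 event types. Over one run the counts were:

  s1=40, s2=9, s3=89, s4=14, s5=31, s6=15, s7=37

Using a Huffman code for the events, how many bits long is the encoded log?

Merge the two smallest weights repeatedly:
combine s2(9), s4(14) → 23
combine s6(15), 23 → 38
combine s5(31), s7(37) → 68
combine 38, s1(40) → 78
combine 68, 78 → 146
combine s3(89), 146 → 235
Each symbol's bit-cost is frequency × depth; summing gives 588 bits (equivalently 23 + 38 + 68 + 78 + 146 + 235).

588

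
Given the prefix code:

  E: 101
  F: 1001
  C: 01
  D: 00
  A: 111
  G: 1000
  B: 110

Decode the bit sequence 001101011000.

DBEG

Read left to right; each codeword is recognised as soon as it completes (prefix code):
  00→D | 110→B | 101→E | 1000→G
Decoded message: DBEG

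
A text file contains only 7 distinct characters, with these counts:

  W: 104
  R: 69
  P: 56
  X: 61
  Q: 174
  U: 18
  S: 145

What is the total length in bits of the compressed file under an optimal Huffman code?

1636

Build the Huffman tree bottom-up:
combine U(18), P(56) → 74
combine X(61), R(69) → 130
combine 74, W(104) → 178
combine 130, S(145) → 275
combine Q(174), 178 → 352
combine 275, 352 → 627
Total encoded bits = sum of merged weights = 74 + 130 + 178 + 275 + 352 + 627 = 1636.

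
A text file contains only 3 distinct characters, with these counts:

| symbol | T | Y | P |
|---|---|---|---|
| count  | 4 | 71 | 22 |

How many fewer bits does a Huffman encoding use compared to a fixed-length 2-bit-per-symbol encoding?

Fixed-length: 2 bits × 97 symbols = 194 bits.
Huffman merges:
merge T(4) and P(22): 26
merge 26 and Y(71): 97
Huffman total = 26 + 97 = 123 bits.
Saving = 194 − 123 = 71 bits.

71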